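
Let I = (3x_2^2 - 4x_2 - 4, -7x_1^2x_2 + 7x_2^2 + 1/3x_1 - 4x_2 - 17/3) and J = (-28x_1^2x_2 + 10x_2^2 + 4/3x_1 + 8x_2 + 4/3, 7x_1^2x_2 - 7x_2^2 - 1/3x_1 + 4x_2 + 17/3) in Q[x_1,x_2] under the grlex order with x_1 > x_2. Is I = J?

Yes, the ideals are equal.

Since reduced Gröbner bases are canonical representatives of ideals under a given ordering, it suffices to compute and compare them.
Buchberger on the first generating set:
f_1 = 3x_2^2 - 4x_2 - 4, LT = x_2^2.
f_2 = -7x_1^2x_2 + 7x_2^2 + 1/3x_1 - 4x_2 - 17/3, LT = x_1^2x_2.

S(f_1,f_2): lcm = x_1^2x_2^2. S = -4/3x_1^2x_2 + x_2^3 - 4/3x_1^2 + 1/21x_1x_2 - 4/7x_2^2 - 17/21x_2.
  leading term x_1^2x_2: subtract (4/21)·f_2 from -4/3x_1^2x_2 + x_2^3 - 4/3x_1^2 + 1/21x_1x_2 - 4/7x_2^2 - 17/21x_2 → x_2^3 - 4/3x_1^2 + 1/21x_1x_2 - 40/21x_2^2 - 4/63x_1 - 1/21x_2 + 68/63
  leading term x_2^3: subtract (1/3x_2)·f_1 from x_2^3 - 4/3x_1^2 + 1/21x_1x_2 - 40/21x_2^2 - 4/63x_1 - 1/21x_2 + 68/63 → -4/3x_1^2 + 1/21x_1x_2 - 4/7x_2^2 - 4/63x_1 + 9/7x_2 + 68/63
  leading term x_1^2: no divisor's leading term divides it; move -4/3x_1^2 to the remainder.
  leading term x_1x_2: no divisor's leading term divides it; move 1/21x_1x_2 to the remainder.
  leading term x_2^2: subtract (-4/21)·f_1 from -4/7x_2^2 - 4/63x_1 + 9/7x_2 + 68/63 → -4/63x_1 + 11/21x_2 + 20/63
  leading term x_1: no divisor's leading term divides it; move -4/63x_1 to the remainder.
  leading term x_2: no divisor's leading term divides it; move 11/21x_2 to the remainder.
  leading term 1: no divisor's leading term divides it; move 20/63 to the remainder.
  remainder -4/3x_1^2 + 1/21x_1x_2 - 4/63x_1 + 11/21x_2 + 20/63 ≠ 0; add g_3 = -4/3x_1^2 + 1/21x_1x_2 - 4/63x_1 + 11/21x_2 + 20/63 to the basis.

The other S-polynomials (S(f_1,g_3), S(f_2,g_3)) all reduce to 0 modulo the current basis, so we have a Gröbner basis.
Inter-reduce: drop elements whose leading term is divisible by another's, tail-reduce, and make monic.
Reduced Gröbner basis: {x_1^2 - 1/28x_1x_2 + 1/21x_1 - 11/28x_2 - 5/21, x_2^2 - 4/3x_2 - 4/3}.

Buchberger on the second generating set:
h_1 = -28x_1^2x_2 + 10x_2^2 + 4/3x_1 + 8x_2 + 4/3, LT = x_1^2x_2.
h_2 = 7x_1^2x_2 - 7x_2^2 - 1/3x_1 + 4x_2 + 17/3, LT = x_1^2x_2.

S(h_1,h_2): lcm = x_1^2x_2. S = 9/14x_2^2 - 6/7x_2 - 6/7.
  leading term x_2^2: no divisor's leading term divides it; move 9/14x_2^2 to the remainder.
  leading term x_2: no divisor's leading term divides it; move -6/7x_2 to the remainder.
  leading term 1: no divisor's leading term divides it; move -6/7 to the remainder.
  remainder 9/14x_2^2 - 6/7x_2 - 6/7 ≠ 0; add k_3 = 9/14x_2^2 - 6/7x_2 - 6/7 to the basis.

S(h_1,k_3): lcm = x_1^2x_2^2. S = 4/3x_1^2x_2 - 5/14x_2^3 + 4/3x_1^2 - 1/21x_1x_2 - 2/7x_2^2 - 1/21x_2.
  leading term x_1^2x_2: subtract (-1/21)·h_1 from 4/3x_1^2x_2 - 5/14x_2^3 + 4/3x_1^2 - 1/21x_1x_2 - 2/7x_2^2 - 1/21x_2 → -5/14x_2^3 + 4/3x_1^2 - 1/21x_1x_2 + 4/21x_2^2 + 4/63x_1 + 1/3x_2 + 4/63
  leading term x_2^3: subtract (-5/9x_2)·k_3 from -5/14x_2^3 + 4/3x_1^2 - 1/21x_1x_2 + 4/21x_2^2 + 4/63x_1 + 1/3x_2 + 4/63 → 4/3x_1^2 - 1/21x_1x_2 - 2/7x_2^2 + 4/63x_1 - 1/7x_2 + 4/63
  leading term x_1^2: no divisor's leading term divides it; move 4/3x_1^2 to the remainder.
  leading term x_1x_2: no divisor's leading term divides it; move -1/21x_1x_2 to the remainder.
  leading term x_2^2: subtract (-4/9)·k_3 from -2/7x_2^2 + 4/63x_1 - 1/7x_2 + 4/63 → 4/63x_1 - 11/21x_2 - 20/63
  leading term x_1: no divisor's leading term divides it; move 4/63x_1 to the remainder.
  leading term x_2: no divisor's leading term divides it; move -11/21x_2 to the remainder.
  leading term 1: no divisor's leading term divides it; move -20/63 to the remainder.
  remainder 4/3x_1^2 - 1/21x_1x_2 + 4/63x_1 - 11/21x_2 - 20/63 ≠ 0; add k_4 = 4/3x_1^2 - 1/21x_1x_2 + 4/63x_1 - 11/21x_2 - 20/63 to the basis.

The other S-polynomials (S(h_2,k_3), S(h_1,k_4), S(h_2,k_4), S(k_3,k_4)) all reduce to 0 modulo the current basis, so we have a Gröbner basis.
Inter-reduce: drop elements whose leading term is divisible by another's, tail-reduce, and make monic.
Reduced Gröbner basis: {x_1^2 - 1/28x_1x_2 + 1/21x_1 - 11/28x_2 - 5/21, x_2^2 - 4/3x_2 - 4/3}.

Same reduced basis, so the two generating sets span the same ideal.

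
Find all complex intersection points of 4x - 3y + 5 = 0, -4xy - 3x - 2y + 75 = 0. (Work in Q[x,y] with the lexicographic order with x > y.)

{(-5, -5), (43/16, 21/4)}

Compute a lex Gröbner basis by Buchberger's algorithm.
f_1 = 4x - 3y + 5, LT = x.
f_2 = -4xy - 3x - 2y + 75, LT = xy.

S(f_1,f_2): lcm = xy. S = -3/4x - 3/4y^2 + 3/4y + 75/4.
  leading term x: subtract (-3/16)·f_1 from -3/4x - 3/4y^2 + 3/4y + 75/4 → -3/4y^2 + 3/16y + 315/16
  leading term y^2: no divisor's leading term divides it; move -3/4y^2 to the remainder.
  leading term y: no divisor's leading term divides it; move 3/16y to the remainder.
  leading term 1: no divisor's leading term divides it; move 315/16 to the remainder.
  remainder -3/4y^2 + 3/16y + 315/16 ≠ 0; add h_3 = -3/4y^2 + 3/16y + 315/16 to the basis.

The other S-polynomials (S(f_1,h_3), S(f_2,h_3)) all reduce to 0 modulo the current basis, so we have a Gröbner basis.
Inter-reduce: drop elements whose leading term is divisible by another's, tail-reduce, and make monic.
Reduced Gröbner basis: {x - 3/4y + 5/4, y^2 - 1/4y - 105/4}.

A lex Gröbner basis eliminates variables successively. Here y^2 - 1/4y - 105/4 depends only on y, with roots {-5, 21/4}; lifting each root through the earlier basis elements recovers the full solutions.
  y = -5: the earlier basis element becomes x + 5 = 0, giving x = -5 — point (-5, -5).
  y = 21/4: the earlier basis element becomes x - 43/16 = 0, giving x = 43/16 — point (43/16, 21/4).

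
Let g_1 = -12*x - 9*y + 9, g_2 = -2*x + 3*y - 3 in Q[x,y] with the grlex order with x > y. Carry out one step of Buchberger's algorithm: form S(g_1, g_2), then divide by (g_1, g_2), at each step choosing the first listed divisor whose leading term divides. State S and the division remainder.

S(g_1, g_2) = 9/4*y - 9/4; remainder on division = 9/4*y - 9/4.

lcm(LM(g_1), LM(g_2)) = x.
S = (lcm/LT(g_1))·g_1 − (lcm/LT(g_2))·g_2 = 9/4*y - 9/4.
Reduce S modulo (g_1, g_2) in that order:
  leading term y: no divisor's leading term divides it; move 9/4*y to the remainder.
  leading term 1: no divisor's leading term divides it; move -9/4 to the remainder.
The remainder 9/4*y - 9/4 is nonzero, so it would be added as the next basis element.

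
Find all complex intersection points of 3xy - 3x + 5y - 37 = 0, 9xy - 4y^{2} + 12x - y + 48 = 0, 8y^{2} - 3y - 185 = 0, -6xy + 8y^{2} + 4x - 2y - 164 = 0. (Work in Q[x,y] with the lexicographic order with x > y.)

{(1, 5)}

Compute a lex Gröbner basis by Buchberger's algorithm.
f_1 = 3xy - 3x + 5y - 37, LT = xy.
f_2 = 9xy + 12x - 4y^{2} - y + 48, LT = xy.
f_3 = 8y^{2} - 3y - 185, LT = y^{2}.
f_4 = -6xy + 4x + 8y^{2} - 2y - 164, LT = xy.

S(f_1,f_2): lcm = xy. S = -\tfrac{7}{3}x + \tfrac{4}{9}y^{2} + \tfrac{16}{9}y - \tfrac{53}{3}.
  reduce S modulo (f_1, f_2, f_3, f_4):
  remainder -\tfrac{7}{3}x + \tfrac{35}{18}y - \tfrac{133}{18} ≠ 0; add h_5 = -\tfrac{7}{3}x + \tfrac{35}{18}y - \tfrac{133}{18} to the basis.

S(f_1,f_3): lcm = xy^{2}. S = -\tfrac{5}{8}xy + \tfrac{185}{8}x + \tfrac{5}{3}y^{2} - \tfrac{37}{3}y.
  reduce S modulo (f_1, f_2, f_3, f_4, h_5):
  remainder \tfrac{97}{12}y - \tfrac{485}{12} ≠ 0; add h_6 = \tfrac{97}{12}y - \tfrac{485}{12} to the basis.

The other S-polynomials (S(f_1,f_4), S(f_2,f_3), S(f_2,f_4), S(f_3,f_4), S(f_1,h_5), S(f_2,h_5), S(f_3,h_5), S(f_4,h_5), S(f_1,h_6), S(f_2,h_6), S(f_3,h_6), S(f_4,h_6), S(h_5,h_6)) all reduce to 0 modulo the current basis, so we have a Gröbner basis.
Inter-reduce: drop elements whose leading term is divisible by another's, tail-reduce, and make monic.
Reduced Gröbner basis: {x - 1, y - 5}.

A lex Gröbner basis eliminates variables successively. Here y - 5 depends only on y, with roots {5}; lifting each root through the earlier basis elements recovers the full solutions.
  y = 5: the earlier basis element becomes x - 1 = 0, giving x = 1 — point (1, 5).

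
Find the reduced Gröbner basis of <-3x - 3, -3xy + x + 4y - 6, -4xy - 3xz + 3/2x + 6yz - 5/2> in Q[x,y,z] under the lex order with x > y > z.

The reduced Gröbner basis is the canonical form of the ideal for this ordering.

f_1 = -3x - 3, LT = x.
f_2 = -3xy + x + 4y - 6, LT = xy.
f_3 = -4xy - 3xz + 3/2x + 6yz - 5/2, LT = xy.

S(f_1,f_2): lcm = xy. S = 1/3x + 7/3y - 2.
  leading term x: subtract (-1/9)·f_1 from 1/3x + 7/3y - 2 → 7/3y - 7/3
  leading term y: no divisor's leading term divides it; move 7/3y to the remainder.
  leading term 1: no divisor's leading term divides it; move -7/3 to the remainder.
  remainder 7/3y - 7/3 ≠ 0; add g_4 = 7/3y - 7/3 to the basis.

S(f_1,f_3): lcm = xy. S = -3/4xz + 3/8x + 3/2yz + y - 5/8.
  leading term xz: subtract (1/4z)·f_1 from -3/4xz + 3/8x + 3/2yz + y - 5/8 → 3/8x + 3/2yz + y + 3/4z - 5/8
  leading term x: subtract (-1/8)·f_1 from 3/8x + 3/2yz + y + 3/4z - 5/8 → 3/2yz + y + 3/4z - 1
  leading term yz: subtract (9/14z)·g_4 from 3/2yz + y + 3/4z - 1 → y + 9/4z - 1
  leading term y: subtract (3/7)·g_4 from y + 9/4z - 1 → 9/4z
  leading term z: no divisor's leading term divides it; move 9/4z to the remainder.
  remainder 9/4z ≠ 0; add g_5 = 9/4z to the basis.

S(f_2,f_3): lcm = xy. S = -3/4xz + 1/24x + 3/2yz - 4/3y + 11/8.
  leading term xz: subtract (1/4z)·f_1 from -3/4xz + 1/24x + 3/2yz - 4/3y + 11/8 → 1/24x + 3/2yz - 4/3y + 3/4z + 11/8
  leading term x: subtract (-1/72)·f_1 from 1/24x + 3/2yz - 4/3y + 3/4z + 11/8 → 3/2yz - 4/3y + 3/4z + 4/3
  leading term yz: subtract (9/14z)·g_4 from 3/2yz - 4/3y + 3/4z + 4/3 → -4/3y + 9/4z + 4/3
  leading term y: subtract (-4/7)·g_4 from -4/3y + 9/4z + 4/3 → 9/4z
  leading term z: subtract (1)·g_5 from 9/4z → 0
  remainder 0.

S(f_1,g_4): leading monomials are coprime, so the S-polynomial reduces to 0 (Buchberger's first criterion).
S(f_2,g_4): lcm = xy. S = 2/3x - 4/3y + 2.
  leading term x: subtract (-2/9)·f_1 from 2/3x - 4/3y + 2 → -4/3y + 4/3
  leading term y: subtract (-4/7)·g_4 from -4/3y + 4/3 → 0
  remainder 0.

S(f_3,g_4): lcm = xy. S = 3/4xz + 5/8x - 3/2yz + 5/8.
  leading term xz: subtract (-1/4z)·f_1 from 3/4xz + 5/8x - 3/2yz + 5/8 → 5/8x - 3/2yz - 3/4z + 5/8
  leading term x: subtract (-5/24)·f_1 from 5/8x - 3/2yz - 3/4z + 5/8 → -3/2yz - 3/4z
  leading term yz: subtract (-9/14z)·g_4 from -3/2yz - 3/4z → -9/4z
  leading term z: subtract (-1)·g_5 from -9/4z → 0
  remainder 0.

S(f_1,g_5): leading monomials are coprime, so the S-polynomial reduces to 0 (Buchberger's first criterion).
S(f_2,g_5): leading monomials are coprime, so the S-polynomial reduces to 0 (Buchberger's first criterion).
S(f_3,g_5): leading monomials are coprime, so the S-polynomial reduces to 0 (Buchberger's first criterion).
S(g_4,g_5): leading monomials are coprime, so the S-polynomial reduces to 0 (Buchberger's first criterion).
Every S-polynomial of the final basis reduces to 0, so we have a Gröbner basis.
Inter-reduce: drop elements whose leading term is divisible by another's, tail-reduce, and make monic.

G = {x + 1, y - 1, z}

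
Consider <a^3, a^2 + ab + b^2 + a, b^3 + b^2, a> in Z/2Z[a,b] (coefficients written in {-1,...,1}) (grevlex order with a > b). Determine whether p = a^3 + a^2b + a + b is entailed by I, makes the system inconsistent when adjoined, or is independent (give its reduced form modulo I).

a^3 + a^2b + a + b is independent of I; its normal form modulo I is b.

First compute the reduced Gröbner basis of I by Buchberger's algorithm.
f_1 = a^3, LT = a^3.
f_2 = a^2 + ab + b^2 + a, LT = a^2.
f_3 = b^3 + b^2, LT = b^3.
f_4 = a, LT = a.

S(f_2,f_4): lcm = a^2. S = ab + b^2 + a.
  leading term ab: subtract (b)·f_4 from ab + b^2 + a → b^2 + a
  leading term b^2: no divisor's leading term divides it; move b^2 to the remainder.
  leading term a: subtract (1)·f_4 from a → 0
  remainder b^2 ≠ 0; add h_5 = b^2 to the basis.

The other S-polynomials (S(f_1,f_2), S(f_1,f_3), S(f_1,f_4), S(f_2,f_3), S(f_3,f_4), S(f_1,h_5), S(f_2,h_5), S(f_3,h_5), S(f_4,h_5)) all reduce to 0 modulo the current basis, so we have a Gröbner basis.
Inter-reduce: drop elements whose leading term is divisible by another's, tail-reduce, and make monic.
Reduced Gröbner basis: {b^2, a}.
Label its elements g_1 = b^2, g_2 = a.

Reduce p = a^3 + a^2b + a + b modulo G:
  leading term a^3: subtract (a^2)·g_2 from a^3 + a^2b + a + b → a^2b + a + b
  leading term a^2b: subtract (ab)·g_2 from a^2b + a + b → a + b
  leading term a: subtract (1)·g_2 from a + b → b
  leading term b: no divisor's leading term divides it; move b to the remainder.
  normal form = b.
The normal form is nonzero, so p ∉ I. Since p minus its normal form lies in I, I + (p) = I + (r) where r = b; decide whether this ideal is the whole ring.
Run Buchberger on G together with r (pairs among the g_i already reduce to 0 since G is a Gröbner basis):
g_1 = b^2, LT = b^2.
g_2 = a, LT = a.
r = b, LT = b.

The S-polynomials (S(g_1,g_2), S(g_1,r), S(g_2,r)) all reduce to 0 modulo the current basis, so we have a Gröbner basis.
Inter-reduce: drop elements whose leading term is divisible by another's, tail-reduce, and make monic.
Reduced Gröbner basis: {a, b}.
The reduced Gröbner basis of I + (p) is {a, b} ≠ {1}, a proper ideal, so the enlarged system stays consistent: p is independent of I, with normal form b.

The remainder on division by a Gröbner basis is unique — it is the normal form.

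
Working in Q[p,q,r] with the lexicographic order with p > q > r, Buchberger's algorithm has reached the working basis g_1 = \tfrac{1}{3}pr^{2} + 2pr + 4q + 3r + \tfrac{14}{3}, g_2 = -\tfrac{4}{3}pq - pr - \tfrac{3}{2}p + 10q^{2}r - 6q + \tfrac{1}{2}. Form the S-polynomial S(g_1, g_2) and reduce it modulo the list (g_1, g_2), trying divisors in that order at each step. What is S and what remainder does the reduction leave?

lcm(LM(g_1), LM(g_2)) = pqr^{2}.
S = (lcm/LT(g_1))·g_1 − (lcm/LT(g_2))·g_2 = 6pqr - \tfrac{3}{4}pr^{3} - \tfrac{9}{8}pr^{2} + \tfrac{15}{2}q^{2}r^{3} + 12q^{2} - \tfrac{9}{2}qr^{2} + 9qr + 14q + \tfrac{3}{8}r^{2}.
Reduce S modulo (g_1, g_2) in that order:
  leading term pqr: subtract (-\tfrac{9}{2}r)·g_2 from 6pqr - \tfrac{3}{4}pr^{3} - \tfrac{9}{8}pr^{2} + \tfrac{15}{2}q^{2}r^{3} + 12q^{2} - \tfrac{9}{2}qr^{2} + 9qr + 14q + \tfrac{3}{8}r^{2} → -\tfrac{3}{4}pr^{3} - \tfrac{45}{8}pr^{2} - \tfrac{27}{4}pr + \tfrac{15}{2}q^{2}r^{3} + 45q^{2}r^{2} + 12q^{2} - \tfrac{9}{2}qr^{2} - 18qr + 14q + \tfrac{3}{8}r^{2} + \tfrac{9}{4}r
  leading term pr^{3}: subtract (-\tfrac{9}{4}r)·g_1 from -\tfrac{3}{4}pr^{3} - \tfrac{45}{8}pr^{2} - \tfrac{27}{4}pr + \tfrac{15}{2}q^{2}r^{3} + 45q^{2}r^{2} + 12q^{2} - \tfrac{9}{2}qr^{2} - 18qr + 14q + \tfrac{3}{8}r^{2} + \tfrac{9}{4}r → -\tfrac{9}{8}pr^{2} - \tfrac{27}{4}pr + \tfrac{15}{2}q^{2}r^{3} + 45q^{2}r^{2} + 12q^{2} - \tfrac{9}{2}qr^{2} - 9qr + 14q + \tfrac{57}{8}r^{2} + \tfrac{51}{4}r
  leading term pr^{2}: subtract (-\tfrac{27}{8})·g_1 from -\tfrac{9}{8}pr^{2} - \tfrac{27}{4}pr + \tfrac{15}{2}q^{2}r^{3} + 45q^{2}r^{2} + 12q^{2} - \tfrac{9}{2}qr^{2} - 9qr + 14q + \tfrac{57}{8}r^{2} + \tfrac{51}{4}r → \tfrac{15}{2}q^{2}r^{3} + 45q^{2}r^{2} + 12q^{2} - \tfrac{9}{2}qr^{2} - 9qr + \tfrac{55}{2}q + \tfrac{57}{8}r^{2} + \tfrac{183}{8}r + \tfrac{63}{4}
  leading term q^{2}r^{3}: no divisor's leading term divides it; move \tfrac{15}{2}q^{2}r^{3} to the remainder.
  leading term q^{2}r^{2}: no divisor's leading term divides it; move 45q^{2}r^{2} to the remainder.
  leading term q^{2}: no divisor's leading term divides it; move 12q^{2} to the remainder.
  leading term qr^{2}: no divisor's leading term divides it; move -\tfrac{9}{2}qr^{2} to the remainder.
  leading term qr: no divisor's leading term divides it; move -9qr to the remainder.
  leading term q: no divisor's leading term divides it; move \tfrac{55}{2}q to the remainder.
  leading term r^{2}: no divisor's leading term divides it; move \tfrac{57}{8}r^{2} to the remainder.
  leading term r: no divisor's leading term divides it; move \tfrac{183}{8}r to the remainder.
  leading term 1: no divisor's leading term divides it; move \tfrac{63}{4} to the remainder.
The remainder \tfrac{15}{2}q^{2}r^{3} + 45q^{2}r^{2} + 12q^{2} - \tfrac{9}{2}qr^{2} - 9qr + \tfrac{55}{2}q + \tfrac{57}{8}r^{2} + \tfrac{183}{8}r + \tfrac{63}{4} is nonzero, so it would be added as the next basis element.
This is the inner loop of Buchberger's algorithm — each nonzero remainder becomes a new basis element.

S(g_1, g_2) = 6pqr - \tfrac{3}{4}pr^{3} - \tfrac{9}{8}pr^{2} + \tfrac{15}{2}q^{2}r^{3} + 12q^{2} - \tfrac{9}{2}qr^{2} + 9qr + 14q + \tfrac{3}{8}r^{2}; remainder on division = \tfrac{15}{2}q^{2}r^{3} + 45q^{2}r^{2} + 12q^{2} - \tfrac{9}{2}qr^{2} - 9qr + \tfrac{55}{2}q + \tfrac{57}{8}r^{2} + \tfrac{183}{8}r + \tfrac{63}{4}.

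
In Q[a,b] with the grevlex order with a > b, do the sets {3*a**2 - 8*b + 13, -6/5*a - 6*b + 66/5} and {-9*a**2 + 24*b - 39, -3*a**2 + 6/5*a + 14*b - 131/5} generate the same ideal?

For a fixed monomial order, each ideal has a unique reduced Gröbner basis; comparing bases decides equality.
Buchberger on the first generating set:
f_1 = 3*a**2 - 8*b + 13, LT = a**2.
f_2 = -6/5*a - 6*b + 66/5, LT = a.

S(f_1,f_2): lcm = a**2. S = -5*a*b + 11*a - 8/3*b + 13/3.
  leading term a*b: subtract (25/6*b)·f_2 from -5*a*b + 11*a - 8/3*b + 13/3 → 25*b**2 + 11*a - 173/3*b + 13/3
  leading term b**2: no divisor's leading term divides it; move 25*b**2 to the remainder.
  leading term a: subtract (-55/6)·f_2 from 11*a - 173/3*b + 13/3 → -338/3*b + 376/3
  leading term b: no divisor's leading term divides it; move -338/3*b to the remainder.
  leading term 1: no divisor's leading term divides it; move 376/3 to the remainder.
  remainder 25*b**2 - 338/3*b + 376/3 ≠ 0; add g_3 = 25*b**2 - 338/3*b + 376/3 to the basis.

The other S-polynomials (S(f_1,g_3), S(f_2,g_3)) all reduce to 0 modulo the current basis, so we have a Gröbner basis.
Inter-reduce: drop elements whose leading term is divisible by another's, tail-reduce, and make monic.
Reduced Gröbner basis: {b**2 - 338/75*b + 376/75, a + 5*b - 11}.

Buchberger on the second generating set:
h_1 = -9*a**2 + 24*b - 39, LT = a**2.
h_2 = -3*a**2 + 6/5*a + 14*b - 131/5, LT = a**2.

S(h_1,h_2): lcm = a**2. S = 2/5*a + 2*b - 22/5.
  leading term a: no divisor's leading term divides it; move 2/5*a to the remainder.
  leading term b: no divisor's leading term divides it; move 2*b to the remainder.
  leading term 1: no divisor's leading term divides it; move -22/5 to the remainder.
  remainder 2/5*a + 2*b - 22/5 ≠ 0; add k_3 = 2/5*a + 2*b - 22/5 to the basis.

S(h_1,k_3): lcm = a**2. S = -5*a*b + 11*a - 8/3*b + 13/3.
  leading term a*b: subtract (-25/2*b)·k_3 from -5*a*b + 11*a - 8/3*b + 13/3 → 25*b**2 + 11*a - 173/3*b + 13/3
  leading term b**2: no divisor's leading term divides it; move 25*b**2 to the remainder.
  leading term a: subtract (55/2)·k_3 from 11*a - 173/3*b + 13/3 → -338/3*b + 376/3
  leading term b: no divisor's leading term divides it; move -338/3*b to the remainder.
  leading term 1: no divisor's leading term divides it; move 376/3 to the remainder.
  remainder 25*b**2 - 338/3*b + 376/3 ≠ 0; add k_4 = 25*b**2 - 338/3*b + 376/3 to the basis.

The other S-polynomials (S(h_2,k_3), S(h_1,k_4), S(h_2,k_4), S(k_3,k_4)) all reduce to 0 modulo the current basis, so we have a Gröbner basis.
Inter-reduce: drop elements whose leading term is divisible by another's, tail-reduce, and make monic.
Reduced Gröbner basis: {b**2 - 338/75*b + 376/75, a + 5*b - 11}.

The two bases agree; hence the ideals are identical.

Yes, the ideals are equal.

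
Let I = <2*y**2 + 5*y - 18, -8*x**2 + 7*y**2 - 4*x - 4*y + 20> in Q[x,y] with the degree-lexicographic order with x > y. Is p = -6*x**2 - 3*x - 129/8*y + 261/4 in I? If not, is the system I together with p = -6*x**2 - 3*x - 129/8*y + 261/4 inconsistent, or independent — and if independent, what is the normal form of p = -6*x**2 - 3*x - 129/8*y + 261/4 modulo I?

Adjoining -6*x**2 - 3*x - 129/8*y + 261/4 makes the ideal the whole ring: the system is inconsistent.

First compute the reduced Gröbner basis of I by Buchberger's algorithm.
f_1 = 2*y**2 + 5*y - 18, LT = y**2.
f_2 = -8*x**2 + 7*y**2 - 4*x - 4*y + 20, LT = x**2.

The S-polynomials (S(f_1,f_2)) all reduce to 0 modulo the current basis, so we have a Gröbner basis.
Inter-reduce: drop elements whose leading term is divisible by another's, tail-reduce, and make monic.
Reduced Gröbner basis: {x**2 + 1/2*x + 43/16*y - 83/8, y**2 + 5/2*y - 9}.
Label its elements g_1 = x**2 + 1/2*x + 43/16*y - 83/8, g_2 = y**2 + 5/2*y - 9.

Reduce p = -6*x**2 - 3*x - 129/8*y + 261/4 modulo G:
  leading term x**2: subtract (-6)·g_1 from -6*x**2 - 3*x - 129/8*y + 261/4 → 3
  leading term 1: no divisor's leading term divides it; move 3 to the remainder.
  normal form = 3.
The normal form is nonzero, so p ∉ I. Since p minus its normal form lies in I, I + (p) = I + (r) where r = 3; decide whether this ideal is the whole ring.
Here r = 3 is a nonzero constant, hence a unit: 1 ∈ I + (p), the Gröbner basis of I + (p) is {1}, and the enlarged system has no common solution — adjoining p is inconsistent.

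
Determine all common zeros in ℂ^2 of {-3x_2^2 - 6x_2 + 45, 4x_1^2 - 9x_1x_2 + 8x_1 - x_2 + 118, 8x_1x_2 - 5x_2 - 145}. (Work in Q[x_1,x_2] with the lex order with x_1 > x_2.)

{(-3, -5)}

Compute a lex Gröbner basis by Buchberger's algorithm.
f_1 = -3x_2^2 - 6x_2 + 45, LT = x_2^2.
f_2 = 4x_1^2 - 9x_1x_2 + 8x_1 - x_2 + 118, LT = x_1^2.
f_3 = 8x_1x_2 - 5x_2 - 145, LT = x_1x_2.

S(f_1,f_3): lcm = x_1x_2^2. S = 2x_1x_2 - 15x_1 + 5/8x_2^2 + 145/8x_2.
  leading term x_1x_2: subtract (1/4)·f_3 from 2x_1x_2 - 15x_1 + 5/8x_2^2 + 145/8x_2 → -15x_1 + 5/8x_2^2 + 155/8x_2 + 145/4
  leading term x_1: no divisor's leading term divides it; move -15x_1 to the remainder.
  leading term x_2^2: subtract (-5/24)·f_1 from 5/8x_2^2 + 155/8x_2 + 145/4 → 145/8x_2 + 365/8
  leading term x_2: no divisor's leading term divides it; move 145/8x_2 to the remainder.
  leading term 1: no divisor's leading term divides it; move 365/8 to the remainder.
  remainder -15x_1 + 145/8x_2 + 365/8 ≠ 0; add h_4 = -15x_1 + 145/8x_2 + 365/8 to the basis.

S(f_2,f_3): lcm = x_1^2x_2. S = -9/4x_1x_2^2 + 21/8x_1x_2 + 145/8x_1 - 1/4x_2^2 + 59/2x_2.
  leading term x_1x_2^2: subtract (3/4x_1)·f_1 from -9/4x_1x_2^2 + 21/8x_1x_2 + 145/8x_1 - 1/4x_2^2 + 59/2x_2 → 57/8x_1x_2 - 125/8x_1 - 1/4x_2^2 + 59/2x_2
  leading term x_1x_2: subtract (57/64)·f_3 from 57/8x_1x_2 - 125/8x_1 - 1/4x_2^2 + 59/2x_2 → -125/8x_1 - 1/4x_2^2 + 2173/64x_2 + 8265/64
  leading term x_1: subtract (25/24)·h_4 from -125/8x_1 - 1/4x_2^2 + 2173/64x_2 + 8265/64 → -1/4x_2^2 + 1447/96x_2 + 7835/96
  leading term x_2^2: subtract (1/12)·f_1 from -1/4x_2^2 + 1447/96x_2 + 7835/96 → 1495/96x_2 + 7475/96
  leading term x_2: no divisor's leading term divides it; move 1495/96x_2 to the remainder.
  leading term 1: no divisor's leading term divides it; move 7475/96 to the remainder.
  remainder 1495/96x_2 + 7475/96 ≠ 0; add h_5 = 1495/96x_2 + 7475/96 to the basis.

The other S-polynomials (S(f_1,f_2), S(f_1,h_4), S(f_2,h_4), S(f_3,h_4), S(f_1,h_5), S(f_2,h_5), S(f_3,h_5), S(h_4,h_5)) all reduce to 0 modulo the current basis, so we have a Gröbner basis.
Inter-reduce: drop elements whose leading term is divisible by another's, tail-reduce, and make monic.
Reduced Gröbner basis: {x_1 + 3, x_2 + 5}.

From the last basis element, x_2 + 5 = 0, so x_2 takes values in {-5}. Each choice, substituted upward through the basis, yields the corresponding point(s) of the solution set.
  x_2 = -5: the earlier basis element becomes x_1 + 3 = 0, giving x_1 = -3 — point (-3, -5).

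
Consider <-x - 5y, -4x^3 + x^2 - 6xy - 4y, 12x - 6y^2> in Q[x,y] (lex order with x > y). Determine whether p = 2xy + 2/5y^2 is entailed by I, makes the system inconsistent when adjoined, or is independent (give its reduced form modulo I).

2xy + 2/5y^2 lies in I (it reduces to 0).

First compute the reduced Gröbner basis of I by Buchberger's algorithm.
f_1 = -x - 5y, LT = x.
f_2 = -4x^3 + x^2 - 6xy - 4y, LT = x^3.
f_3 = 12x - 6y^2, LT = x.

S(f_1,f_2): lcm = x^3. S = 5x^2y + 1/4x^2 - 3/2xy - y.
  reduce S modulo (f_1, f_2, f_3):
  remainder 125y^3 + 55/4y^2 - y ≠ 0; add h_4 = 125y^3 + 55/4y^2 - y to the basis.

S(f_1,f_3): lcm = x. S = 1/2y^2 + 5y.
  reduce S modulo (f_1, f_2, f_3, h_4):
  remainder 1/2y^2 + 5y ≠ 0; add h_5 = 1/2y^2 + 5y to the basis.

S(f_2,f_3): lcm = x^3. S = 1/2x^2y^2 - 1/4x^2 + 3/2xy + y.
  reduce S modulo (f_1, f_2, f_3, h_4, h_5):
  remainder 271953/2000y ≠ 0; add h_6 = 271953/2000y to the basis.

The other S-polynomials (S(f_1,h_4), S(f_2,h_4), S(f_3,h_4), S(f_1,h_5), S(f_2,h_5), S(f_3,h_5), S(h_4,h_5), S(f_1,h_6), S(f_2,h_6), S(f_3,h_6), S(h_4,h_6), S(h_5,h_6)) all reduce to 0 modulo the current basis, so we have a Gröbner basis.
Inter-reduce: drop elements whose leading term is divisible by another's, tail-reduce, and make monic.
Reduced Gröbner basis: {x, y}.
Label its elements g_1 = x, g_2 = y.

Reduce p = 2xy + 2/5y^2 modulo G:
  leading term xy: subtract (2y)·g_1 from 2xy + 2/5y^2 → 2/5y^2
  leading term y^2: subtract (2/5y)·g_2 from 2/5y^2 → 0
  normal form = 0.
Since the normal form is 0, p ∈ I.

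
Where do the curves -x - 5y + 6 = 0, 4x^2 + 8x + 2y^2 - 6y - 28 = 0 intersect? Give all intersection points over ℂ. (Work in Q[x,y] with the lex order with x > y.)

Compute a lex Gröbner basis by Buchberger's algorithm.
f_1 = -x - 5y + 6, LT = x.
f_2 = 4x^2 + 8x + 2y^2 - 6y - 28, LT = x^2.

S(f_1,f_2): lcm = x^2. S = 5xy - 8x - 1/2y^2 + 3/2y + 7.
  reduce S modulo (f_1, f_2):
  remainder -51/2y^2 + 143/2y - 41 ≠ 0; add h_3 = -51/2y^2 + 143/2y - 41 to the basis.

The other S-polynomials (S(f_1,h_3), S(f_2,h_3)) all reduce to 0 modulo the current basis, so we have a Gröbner basis.
Inter-reduce: drop elements whose leading term is divisible by another's, tail-reduce, and make monic.
Reduced Gröbner basis: {x + 5y - 6, y^2 - 143/51y + 82/51}.

Since the basis is lex-ordered, y^2 - 143/51y + 82/51 is univariate in y. Its roots are {41/51, 2}. Back-substituting each root into the other basis elements fixes the other coordinates.
  y = 41/51: the earlier basis element becomes x - 101/51 = 0, giving x = 101/51 — point (101/51, 41/51).
  y = 2: the earlier basis element becomes x + 4 = 0, giving x = -4 — point (-4, 2).
This is the nonlinear analogue of row-reducing a linear system.

{(101/51, 41/51), (-4, 2)}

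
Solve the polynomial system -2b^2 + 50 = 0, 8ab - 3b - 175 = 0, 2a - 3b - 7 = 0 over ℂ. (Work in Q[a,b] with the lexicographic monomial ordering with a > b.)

{(-4, -5)}

Compute a lex Gröbner basis by Buchberger's algorithm.
f_1 = -2b^2 + 50, LT = b^2.
f_2 = 8ab - 3b - 175, LT = ab.
f_3 = 2a - 3b - 7, LT = a.

S(f_1,f_2): lcm = ab^2. S = -25a + 3/8b^2 + 175/8b.
  leading term a: subtract (-25/2)·f_3 from -25a + 3/8b^2 + 175/8b → 3/8b^2 - 125/8b - 175/2
  leading term b^2: subtract (-3/16)·f_1 from 3/8b^2 - 125/8b - 175/2 → -125/8b - 625/8
  leading term b: no divisor's leading term divides it; move -125/8b to the remainder.
  leading term 1: no divisor's leading term divides it; move -625/8 to the remainder.
  remainder -125/8b - 625/8 ≠ 0; add h_4 = -125/8b - 625/8 to the basis.

The other S-polynomials (S(f_1,f_3), S(f_2,f_3), S(f_1,h_4), S(f_2,h_4), S(f_3,h_4)) all reduce to 0 modulo the current basis, so we have a Gröbner basis.
Inter-reduce: drop elements whose leading term is divisible by another's, tail-reduce, and make monic.
Reduced Gröbner basis: {a + 4, b + 5}.

From the last basis element, b + 5 = 0, so b takes values in {-5}. Each choice, substituted upward through the basis, yields the corresponding point(s) of the solution set.
  b = -5: the earlier basis element becomes a + 4 = 0, giving a = -4 — point (-4, -5).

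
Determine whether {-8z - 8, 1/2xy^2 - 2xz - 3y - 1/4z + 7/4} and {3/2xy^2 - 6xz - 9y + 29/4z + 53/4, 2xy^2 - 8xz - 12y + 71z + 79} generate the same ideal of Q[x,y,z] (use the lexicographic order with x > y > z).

Since reduced Gröbner bases are canonical representatives of ideals under a given ordering, it suffices to compute and compare them.
Buchberger on the first generating set:
f_1 = -8z - 8, LT = z.
f_2 = 1/2xy^2 - 2xz - 3y - 1/4z + 7/4, LT = xy^2.

The S-polynomials (S(f_1,f_2)) all reduce to 0 modulo the current basis, so we have a Gröbner basis.
Inter-reduce: drop elements whose leading term is divisible by another's, tail-reduce, and make monic.
Reduced Gröbner basis: {xy^2 + 4x - 6y + 4, z + 1}.

Buchberger on the second generating set:
h_1 = 3/2xy^2 - 6xz - 9y + 29/4z + 53/4, LT = xy^2.
h_2 = 2xy^2 - 8xz - 12y + 71z + 79, LT = xy^2.

S(h_1,h_2): lcm = xy^2. S = -92/3z - 92/3.
  leading term z: no divisor's leading term divides it; move -92/3z to the remainder.
  leading term 1: no divisor's leading term divides it; move -92/3 to the remainder.
  remainder -92/3z - 92/3 ≠ 0; add k_3 = -92/3z - 92/3 to the basis.

The other S-polynomials (S(h_1,k_3), S(h_2,k_3)) all reduce to 0 modulo the current basis, so we have a Gröbner basis.
Inter-reduce: drop elements whose leading term is divisible by another's, tail-reduce, and make monic.
Reduced Gröbner basis: {xy^2 + 4x - 6y + 4, z + 1}.

The two bases agree; hence the ideals are identical.
The same test decides containment: I ⊆ J iff every generator of I reduces to 0 modulo a Gröbner basis of J.

Yes, the ideals are equal.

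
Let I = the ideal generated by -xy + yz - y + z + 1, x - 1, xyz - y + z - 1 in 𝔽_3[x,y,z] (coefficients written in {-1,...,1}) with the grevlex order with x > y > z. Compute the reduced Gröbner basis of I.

G = {x - 1, y + 1}

f_1 = -xy + yz - y + z + 1, LT = xy.
f_2 = x - 1, LT = x.
f_3 = xyz - y + z - 1, LT = xyz.

S(f_1,f_2): lcm = xy. S = -yz - y - z - 1.
  leading term yz: no divisor's leading term divides it; move -yz to the remainder.
  leading term y: no divisor's leading term divides it; move -y to the remainder.
  leading term z: no divisor's leading term divides it; move -z to the remainder.
  leading term 1: no divisor's leading term divides it; move -1 to the remainder.
  remainder -yz - y - z - 1 ≠ 0; add g_4 = -yz - y - z - 1 to the basis.

S(f_1,f_3): lcm = xyz. S = -yz² + yz - z² + y + z + 1.
  leading term yz²: subtract (z)·g_4 from -yz² + yz - z² + y + z + 1 → -yz + y - z + 1
  leading term yz: subtract (1)·g_4 from -yz + y - z + 1 → -y - 1
  leading term y: no divisor's leading term divides it; move -y to the remainder.
  leading term 1: no divisor's leading term divides it; move -1 to the remainder.
  remainder -y - 1 ≠ 0; add g_5 = -y - 1 to the basis.

The other S-polynomials (S(f_2,f_3), S(f_1,g_4), S(f_2,g_4), S(f_3,g_4), S(f_1,g_5), S(f_2,g_5), S(f_3,g_5), S(g_4,g_5)) all reduce to 0 modulo the current basis, so we have a Gröbner basis.
Inter-reduce: drop elements whose leading term is divisible by another's, tail-reduce, and make monic.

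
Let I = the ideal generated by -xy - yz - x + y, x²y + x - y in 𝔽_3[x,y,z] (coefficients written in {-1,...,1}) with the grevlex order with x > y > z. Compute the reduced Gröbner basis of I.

The reduced Gröbner basis is the canonical form of the ideal for this ordering.

f_1 = -xy - yz - x + y, LT = xy.
f_2 = x²y + x - y, LT = x²y.

S(f_1,f_2): lcm = x²y. S = xyz + x² - xy - x + y.
  reduce S modulo (f_1, f_2):
  remainder -yz² + x² - xz - yz ≠ 0; add g_3 = -yz² + x² - xz - yz to the basis.

S(f_1,g_3): lcm = xyz². S = yz³ + x³ - x²z - xyz + xz² - yz².
  reduce S modulo (f_1, f_2, g_3):
  remainder x³ - x² - xz ≠ 0; add g_4 = x³ - x² - xz to the basis.

The other S-polynomials (S(f_2,g_3), S(f_1,g_4), S(f_2,g_4), S(g_3,g_4)) all reduce to 0 modulo the current basis, so we have a Gröbner basis.
Inter-reduce: drop elements whose leading term is divisible by another's, tail-reduce, and make monic.

G = {x³ - x² - xz, yz² - x² + xz + yz, xy + yz + x - y}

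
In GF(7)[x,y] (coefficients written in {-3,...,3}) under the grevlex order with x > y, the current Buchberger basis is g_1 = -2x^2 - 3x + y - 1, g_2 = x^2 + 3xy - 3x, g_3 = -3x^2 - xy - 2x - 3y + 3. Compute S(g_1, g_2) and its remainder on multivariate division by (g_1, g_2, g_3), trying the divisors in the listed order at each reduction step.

lcm(LM(g_1), LM(g_2)) = x^2.
S = (lcm/LT(g_1))·g_1 − (lcm/LT(g_2))·g_2 = -3xy + x + 3y - 3.
Reduce S modulo (g_1, g_2, g_3) in that order:
  leading term xy: no divisor's leading term divides it; move -3xy to the remainder.
  leading term x: no divisor's leading term divides it; move x to the remainder.
  leading term y: no divisor's leading term divides it; move 3y to the remainder.
  leading term 1: no divisor's leading term divides it; move -3 to the remainder.
The remainder -3xy + x + 3y - 3 is nonzero, so it would be added as the next basis element.

S(g_1, g_2) = -3xy + x + 3y - 3; remainder on division = -3xy + x + 3y - 3.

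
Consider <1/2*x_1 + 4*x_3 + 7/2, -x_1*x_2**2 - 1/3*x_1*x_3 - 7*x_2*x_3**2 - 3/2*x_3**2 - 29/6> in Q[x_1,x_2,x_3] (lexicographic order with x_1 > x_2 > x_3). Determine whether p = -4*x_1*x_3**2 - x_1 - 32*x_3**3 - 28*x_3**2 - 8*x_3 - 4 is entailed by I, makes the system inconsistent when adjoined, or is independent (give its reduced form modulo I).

First compute the reduced Gröbner basis of I by Buchberger's algorithm.
f_1 = 1/2*x_1 + 4*x_3 + 7/2, LT = x_1.
f_2 = -x_1*x_2**2 - 1/3*x_1*x_3 - 7*x_2*x_3**2 - 3/2*x_3**2 - 29/6, LT = x_1*x_2**2.

S(f_1,f_2): lcm = x_1*x_2**2. S = -1/3*x_1*x_3 + 8*x_2**2*x_3 + 7*x_2**2 - 7*x_2*x_3**2 - 3/2*x_3**2 - 29/6.
  leading term x_1*x_3: subtract (-2/3*x_3)·f_1 from -1/3*x_1*x_3 + 8*x_2**2*x_3 + 7*x_2**2 - 7*x_2*x_3**2 - 3/2*x_3**2 - 29/6 → 8*x_2**2*x_3 + 7*x_2**2 - 7*x_2*x_3**2 + 7/6*x_3**2 + 7/3*x_3 - 29/6
  leading term x_2**2*x_3: no divisor's leading term divides it; move 8*x_2**2*x_3 to the remainder.
  leading term x_2**2: no divisor's leading term divides it; move 7*x_2**2 to the remainder.
  leading term x_2*x_3**2: no divisor's leading term divides it; move -7*x_2*x_3**2 to the remainder.
  leading term x_3**2: no divisor's leading term divides it; move 7/6*x_3**2 to the remainder.
  leading term x_3: no divisor's leading term divides it; move 7/3*x_3 to the remainder.
  leading term 1: no divisor's leading term divides it; move -29/6 to the remainder.
  remainder 8*x_2**2*x_3 + 7*x_2**2 - 7*x_2*x_3**2 + 7/6*x_3**2 + 7/3*x_3 - 29/6 ≠ 0; add h_3 = 8*x_2**2*x_3 + 7*x_2**2 - 7*x_2*x_3**2 + 7/6*x_3**2 + 7/3*x_3 - 29/6 to the basis.

S(f_1,h_3): leading monomials are coprime, so the S-polynomial reduces to 0 (Buchberger's first criterion).
S(f_2,h_3): lcm = x_1*x_2**2*x_3. S = -7/8*x_1*x_2**2 + 7/8*x_1*x_2*x_3**2 + 3/16*x_1*x_3**2 - 7/24*x_1*x_3 + 29/48*x_1 + 7*x_2*x_3**3 + 3/2*x_3**3 + 29/6*x_3.
  leading term x_1*x_2**2: subtract (-7/4*x_2**2)·f_1 from -7/8*x_1*x_2**2 + 7/8*x_1*x_2*x_3**2 + 3/16*x_1*x_3**2 - 7/24*x_1*x_3 + 29/48*x_1 + 7*x_2*x_3**3 + 3/2*x_3**3 + 29/6*x_3 → 7/8*x_1*x_2*x_3**2 + 3/16*x_1*x_3**2 - 7/24*x_1*x_3 + 29/48*x_1 + 7*x_2**2*x_3 + 49/8*x_2**2 + 7*x_2*x_3**3 + 3/2*x_3**3 + 29/6*x_3
  leading term x_1*x_2*x_3**2: subtract (7/4*x_2*x_3**2)·f_1 from 7/8*x_1*x_2*x_3**2 + 3/16*x_1*x_3**2 - 7/24*x_1*x_3 + 29/48*x_1 + 7*x_2**2*x_3 + 49/8*x_2**2 + 7*x_2*x_3**3 + 3/2*x_3**3 + 29/6*x_3 → 3/16*x_1*x_3**2 - 7/24*x_1*x_3 + 29/48*x_1 + 7*x_2**2*x_3 + 49/8*x_2**2 - 49/8*x_2*x_3**2 + 3/2*x_3**3 + 29/6*x_3
  leading term x_1*x_3**2: subtract (3/8*x_3**2)·f_1 from 3/16*x_1*x_3**2 - 7/24*x_1*x_3 + 29/48*x_1 + 7*x_2**2*x_3 + 49/8*x_2**2 - 49/8*x_2*x_3**2 + 3/2*x_3**3 + 29/6*x_3 → -7/24*x_1*x_3 + 29/48*x_1 + 7*x_2**2*x_3 + 49/8*x_2**2 - 49/8*x_2*x_3**2 - 21/16*x_3**2 + 29/6*x_3
  leading term x_1*x_3: subtract (-7/12*x_3)·f_1 from -7/24*x_1*x_3 + 29/48*x_1 + 7*x_2**2*x_3 + 49/8*x_2**2 - 49/8*x_2*x_3**2 - 21/16*x_3**2 + 29/6*x_3 → 29/48*x_1 + 7*x_2**2*x_3 + 49/8*x_2**2 - 49/8*x_2*x_3**2 + 49/48*x_3**2 + 55/8*x_3
  leading term x_1: subtract (29/24)·f_1 from 29/48*x_1 + 7*x_2**2*x_3 + 49/8*x_2**2 - 49/8*x_2*x_3**2 + 49/48*x_3**2 + 55/8*x_3 → 7*x_2**2*x_3 + 49/8*x_2**2 - 49/8*x_2*x_3**2 + 49/48*x_3**2 + 49/24*x_3 - 203/48
  leading term x_2**2*x_3: subtract (7/8)·h_3 from 7*x_2**2*x_3 + 49/8*x_2**2 - 49/8*x_2*x_3**2 + 49/48*x_3**2 + 49/24*x_3 - 203/48 → 0
  remainder 0.

Every S-polynomial of the final basis reduces to 0, so we have a Gröbner basis.
Inter-reduce: drop elements whose leading term is divisible by another's, tail-reduce, and make monic.
Reduced Gröbner basis: {x_1 + 8*x_3 + 7, x_2**2*x_3 + 7/8*x_2**2 - 7/8*x_2*x_3**2 + 7/48*x_3**2 + 7/24*x_3 - 29/48}.
Label its elements g_1 = x_1 + 8*x_3 + 7, g_2 = x_2**2*x_3 + 7/8*x_2**2 - 7/8*x_2*x_3**2 + 7/48*x_3**2 + 7/24*x_3 - 29/48.

Reduce p = -4*x_1*x_3**2 - x_1 - 32*x_3**3 - 28*x_3**2 - 8*x_3 - 4 modulo G:
  leading term x_1*x_3**2: subtract (-4*x_3**2)·g_1 from -4*x_1*x_3**2 - x_1 - 32*x_3**3 - 28*x_3**2 - 8*x_3 - 4 → -x_1 - 8*x_3 - 4
  leading term x_1: subtract (-1)·g_1 from -x_1 - 8*x_3 - 4 → 3
  leading term 1: no divisor's leading term divides it; move 3 to the remainder.
  normal form = 3.
The normal form is nonzero, so p ∉ I. Since p minus its normal form lies in I, I + (p) = I + (r) where r = 3; decide whether this ideal is the whole ring.
Here r = 3 is a nonzero constant, hence a unit: 1 ∈ I + (p), the Gröbner basis of I + (p) is {1}, and the enlarged system has no common solution — adjoining p is inconsistent.

Adjoining -4*x_1*x_3**2 - x_1 - 32*x_3**3 - 28*x_3**2 - 8*x_3 - 4 makes the ideal the whole ring: the system is inconsistent.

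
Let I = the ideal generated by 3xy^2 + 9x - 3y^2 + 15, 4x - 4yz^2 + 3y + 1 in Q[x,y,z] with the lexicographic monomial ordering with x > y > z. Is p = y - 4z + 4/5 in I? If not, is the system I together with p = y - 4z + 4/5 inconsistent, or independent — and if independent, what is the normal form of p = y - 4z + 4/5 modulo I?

y - 4z + 4/5 is independent of I; its normal form modulo I is y - 4z + 4/5.

First compute the reduced Gröbner basis of I by Buchberger's algorithm.
f_1 = 3xy^2 + 9x - 3y^2 + 15, LT = xy^2.
f_2 = 4x - 4yz^2 + 3y + 1, LT = x.

S(f_1,f_2): lcm = xy^2. S = 3x + y^3z^2 - 3/4y^3 - 5/4y^2 + 5.
  leading term x: subtract (3/4)·f_2 from 3x + y^3z^2 - 3/4y^3 - 5/4y^2 + 5 → y^3z^2 - 3/4y^3 - 5/4y^2 + 3yz^2 - 9/4y + 17/4
  leading term y^3z^2: no divisor's leading term divides it; move y^3z^2 to the remainder.
  leading term y^3: no divisor's leading term divides it; move -3/4y^3 to the remainder.
  leading term y^2: no divisor's leading term divides it; move -5/4y^2 to the remainder.
  leading term yz^2: no divisor's leading term divides it; move 3yz^2 to the remainder.
  leading term y: no divisor's leading term divides it; move -9/4y to the remainder.
  leading term 1: no divisor's leading term divides it; move 17/4 to the remainder.
  remainder y^3z^2 - 3/4y^3 - 5/4y^2 + 3yz^2 - 9/4y + 17/4 ≠ 0; add h_3 = y^3z^2 - 3/4y^3 - 5/4y^2 + 3yz^2 - 9/4y + 17/4 to the basis.

The other S-polynomials (S(f_1,h_3), S(f_2,h_3)) all reduce to 0 modulo the current basis, so we have a Gröbner basis.
Inter-reduce: drop elements whose leading term is divisible by another's, tail-reduce, and make monic.
Reduced Gröbner basis: {x - yz^2 + 3/4y + 1/4, y^3z^2 - 3/4y^3 - 5/4y^2 + 3yz^2 - 9/4y + 17/4}.
Label its elements g_1 = x - yz^2 + 3/4y + 1/4, g_2 = y^3z^2 - 3/4y^3 - 5/4y^2 + 3yz^2 - 9/4y + 17/4.

Reduce p = y - 4z + 4/5 modulo G:
  leading term y: no divisor's leading term divides it; move y to the remainder.
  leading term z: no divisor's leading term divides it; move -4z to the remainder.
  leading term 1: no divisor's leading term divides it; move 4/5 to the remainder.
  normal form = y - 4z + 4/5.
The normal form is nonzero, so p ∉ I. Since p minus its normal form lies in I, I + (p) = I + (r) where r = y - 4z + 4/5; decide whether this ideal is the whole ring.
Run Buchberger on G together with r (pairs among the g_i already reduce to 0 since G is a Gröbner basis):
g_1 = x - yz^2 + 3/4y + 1/4, LT = x.
g_2 = y^3z^2 - 3/4y^3 - 5/4y^2 + 3yz^2 - 9/4y + 17/4, LT = y^3z^2.
r = y - 4z + 4/5, LT = y.

S(g_2,r): lcm = y^3z^2. S = -3/4y^3 + 4y^2z^3 - 4/5y^2z^2 - 5/4y^2 + 3yz^2 - 9/4y + 17/4.
  leading term y^3: subtract (-3/4y^2)·r from -3/4y^3 + 4y^2z^3 - 4/5y^2z^2 - 5/4y^2 + 3yz^2 - 9/4y + 17/4 → 4y^2z^3 - 4/5y^2z^2 - 3y^2z - 13/20y^2 + 3yz^2 - 9/4y + 17/4
  leading term y^2z^3: subtract (4yz^3)·r from 4y^2z^3 - 4/5y^2z^2 - 3y^2z - 13/20y^2 + 3yz^2 - 9/4y + 17/4 → -4/5y^2z^2 - 3y^2z - 13/20y^2 + 16yz^4 - 16/5yz^3 + 3yz^2 - 9/4y + 17/4
  leading term y^2z^2: subtract (-4/5yz^2)·r from -4/5y^2z^2 - 3y^2z - 13/20y^2 + 16yz^4 - 16/5yz^3 + 3yz^2 - 9/4y + 17/4 → -3y^2z - 13/20y^2 + 16yz^4 - 32/5yz^3 + 91/25yz^2 - 9/4y + 17/4
  leading term y^2z: subtract (-3yz)·r from -3y^2z - 13/20y^2 + 16yz^4 - 32/5yz^3 + 91/25yz^2 - 9/4y + 17/4 → -13/20y^2 + 16yz^4 - 32/5yz^3 - 209/25yz^2 + 12/5yz - 9/4y + 17/4
  leading term y^2: subtract (-13/20y)·r from -13/20y^2 + 16yz^4 - 32/5yz^3 - 209/25yz^2 + 12/5yz - 9/4y + 17/4 → 16yz^4 - 32/5yz^3 - 209/25yz^2 - 1/5yz - 173/100y + 17/4
  leading term yz^4: subtract (16z^4)·r from 16yz^4 - 32/5yz^3 - 209/25yz^2 - 1/5yz - 173/100y + 17/4 → -32/5yz^3 - 209/25yz^2 - 1/5yz - 173/100y + 64z^5 - 64/5z^4 + 17/4
  leading term yz^3: subtract (-32/5z^3)·r from -32/5yz^3 - 209/25yz^2 - 1/5yz - 173/100y + 64z^5 - 64/5z^4 + 17/4 → -209/25yz^2 - 1/5yz - 173/100y + 64z^5 - 192/5z^4 + 128/25z^3 + 17/4
  leading term yz^2: subtract (-209/25z^2)·r from -209/25yz^2 - 1/5yz - 173/100y + 64z^5 - 192/5z^4 + 128/25z^3 + 17/4 → -1/5yz - 173/100y + 64z^5 - 192/5z^4 - 708/25z^3 + 836/125z^2 + 17/4
  leading term yz: subtract (-1/5z)·r from -1/5yz - 173/100y + 64z^5 - 192/5z^4 - 708/25z^3 + 836/125z^2 + 17/4 → -173/100y + 64z^5 - 192/5z^4 - 708/25z^3 + 736/125z^2 + 4/25z + 17/4
  leading term y: subtract (-173/100)·r from -173/100y + 64z^5 - 192/5z^4 - 708/25z^3 + 736/125z^2 + 4/25z + 17/4 → 64z^5 - 192/5z^4 - 708/25z^3 + 736/125z^2 - 169/25z + 2817/500
  leading term z^5: no divisor's leading term divides it; move 64z^5 to the remainder.
  leading term z^4: no divisor's leading term divides it; move -192/5z^4 to the remainder.
  leading term z^3: no divisor's leading term divides it; move -708/25z^3 to the remainder.
  leading term z^2: no divisor's leading term divides it; move 736/125z^2 to the remainder.
  leading term z: no divisor's leading term divides it; move -169/25z to the remainder.
  leading term 1: no divisor's leading term divides it; move 2817/500 to the remainder.
  remainder 64z^5 - 192/5z^4 - 708/25z^3 + 736/125z^2 - 169/25z + 2817/500 ≠ 0; add m_4 = 64z^5 - 192/5z^4 - 708/25z^3 + 736/125z^2 - 169/25z + 2817/500 to the basis.

The other S-polynomials (S(g_1,g_2), S(g_1,r), S(g_1,m_4), S(g_2,m_4), S(r,m_4)) all reduce to 0 modulo the current basis, so we have a Gröbner basis.
Inter-reduce: drop elements whose leading term is divisible by another's, tail-reduce, and make monic.
Reduced Gröbner basis: {x - 4z^3 + 4/5z^2 + 3z - 7/20, y - 4z + 4/5, z^5 - 3/5z^4 - 177/400z^3 + 23/250z^2 - 169/1600z + 2817/32000}.
The reduced Gröbner basis of I + (p) is {x - 4z^3 + 4/5z^2 + 3z - 7/20, y - 4z + 4/5, z^5 - 3/5z^4 - 177/400z^3 + 23/250z^2 - 169/1600z + 2817/32000} ≠ {1}, a proper ideal, so the enlarged system stays consistent: p is independent of I, with normal form y - 4z + 4/5.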